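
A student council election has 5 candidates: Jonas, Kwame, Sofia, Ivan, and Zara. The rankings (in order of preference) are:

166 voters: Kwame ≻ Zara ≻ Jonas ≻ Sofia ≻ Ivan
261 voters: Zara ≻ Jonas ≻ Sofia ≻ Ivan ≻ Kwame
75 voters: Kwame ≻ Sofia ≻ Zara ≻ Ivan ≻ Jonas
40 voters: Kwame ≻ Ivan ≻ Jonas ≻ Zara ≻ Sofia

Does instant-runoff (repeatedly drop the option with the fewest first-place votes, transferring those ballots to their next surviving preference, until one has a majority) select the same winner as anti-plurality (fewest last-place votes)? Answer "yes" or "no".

Instant-runoff — R1 Jonas 0, Kwame 281, Sofia 0, Ivan 0, Zara 261 (Kwame winner). Winner: Kwame.
Anti-plurality — last-place votes: Jonas 75, Kwame 261, Sofia 40, Ivan 166, Zara 0. Winner: Zara.
The two methods disagree.

no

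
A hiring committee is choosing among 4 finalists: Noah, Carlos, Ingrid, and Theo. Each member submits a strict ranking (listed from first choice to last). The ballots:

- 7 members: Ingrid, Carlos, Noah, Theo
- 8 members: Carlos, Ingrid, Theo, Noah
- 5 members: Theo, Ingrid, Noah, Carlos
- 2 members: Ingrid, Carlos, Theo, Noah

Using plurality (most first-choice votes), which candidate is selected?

Ingrid

First-place votes: Noah 0, Carlos 8, Ingrid 9, Theo 5.
Ingrid has the most first-place votes.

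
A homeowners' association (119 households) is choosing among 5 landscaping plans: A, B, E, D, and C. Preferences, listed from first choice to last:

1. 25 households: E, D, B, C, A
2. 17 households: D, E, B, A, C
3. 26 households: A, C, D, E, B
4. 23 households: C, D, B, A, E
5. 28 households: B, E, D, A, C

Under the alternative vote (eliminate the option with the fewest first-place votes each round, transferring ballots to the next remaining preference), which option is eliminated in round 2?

C

Round 1: A 26, B 28, E 25, D 17, C 23. Eliminate D.
Round 2: A 26, B 28, E 42, C 23. Eliminate C.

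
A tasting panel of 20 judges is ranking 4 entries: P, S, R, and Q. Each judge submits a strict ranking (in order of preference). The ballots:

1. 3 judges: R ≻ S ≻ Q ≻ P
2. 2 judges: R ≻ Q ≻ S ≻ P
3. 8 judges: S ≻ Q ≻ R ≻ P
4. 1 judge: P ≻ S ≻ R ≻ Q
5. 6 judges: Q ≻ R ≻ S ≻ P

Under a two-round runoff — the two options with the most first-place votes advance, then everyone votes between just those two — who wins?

Round 1 first-place votes: P 1, S 8, R 5, Q 6.
S and Q advance.
Runoff: S is preferred to Q by 12 voters; Q by 8.
S wins the runoff.

S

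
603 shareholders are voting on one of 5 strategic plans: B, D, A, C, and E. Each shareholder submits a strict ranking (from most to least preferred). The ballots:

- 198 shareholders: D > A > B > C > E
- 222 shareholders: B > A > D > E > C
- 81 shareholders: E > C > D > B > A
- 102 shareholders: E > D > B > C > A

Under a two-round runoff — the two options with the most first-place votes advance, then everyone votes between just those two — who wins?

Round 1 first-place votes: B 222, D 198, A 0, C 0, E 183.
B and D advance.
Runoff: B is preferred to D by 222 voters; D by 381.
D wins the runoff.

D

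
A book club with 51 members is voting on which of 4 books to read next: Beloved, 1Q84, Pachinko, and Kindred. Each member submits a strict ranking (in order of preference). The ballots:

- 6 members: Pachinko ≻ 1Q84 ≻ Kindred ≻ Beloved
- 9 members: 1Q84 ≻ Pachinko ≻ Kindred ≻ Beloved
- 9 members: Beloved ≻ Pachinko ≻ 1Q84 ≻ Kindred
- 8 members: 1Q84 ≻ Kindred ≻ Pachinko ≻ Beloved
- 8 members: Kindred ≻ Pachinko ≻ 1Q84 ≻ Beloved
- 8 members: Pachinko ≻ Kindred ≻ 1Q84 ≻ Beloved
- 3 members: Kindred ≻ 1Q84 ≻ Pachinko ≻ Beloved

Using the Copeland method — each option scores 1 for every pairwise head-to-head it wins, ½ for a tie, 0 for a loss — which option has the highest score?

Beloved: loses to 1Q84, Pachinko, and Kindred → score 0.
1Q84: beats Beloved and Kindred; loses to Pachinko → score 2.
Pachinko: beats Beloved, 1Q84, and Kindred → score 3.
Kindred: beats Beloved; loses to 1Q84 and Pachinko → score 1.
Pachinko has the best pairwise record.

Pachinko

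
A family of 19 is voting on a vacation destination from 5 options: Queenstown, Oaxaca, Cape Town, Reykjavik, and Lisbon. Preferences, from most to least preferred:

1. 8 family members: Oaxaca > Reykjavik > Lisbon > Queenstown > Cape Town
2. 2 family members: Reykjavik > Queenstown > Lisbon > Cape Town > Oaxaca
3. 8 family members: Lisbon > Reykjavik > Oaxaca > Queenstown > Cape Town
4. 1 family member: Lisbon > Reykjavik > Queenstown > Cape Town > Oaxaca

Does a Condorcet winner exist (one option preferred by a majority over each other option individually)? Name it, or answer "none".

Reykjavik vs Queenstown: 19–0 for Reykjavik.
Reykjavik vs Oaxaca: 11–8 for Reykjavik.
Reykjavik vs Cape Town: 19–0 for Reykjavik.
Reykjavik vs Lisbon: 10–9 for Reykjavik.
Reykjavik beats every other option head-to-head.

Reykjavik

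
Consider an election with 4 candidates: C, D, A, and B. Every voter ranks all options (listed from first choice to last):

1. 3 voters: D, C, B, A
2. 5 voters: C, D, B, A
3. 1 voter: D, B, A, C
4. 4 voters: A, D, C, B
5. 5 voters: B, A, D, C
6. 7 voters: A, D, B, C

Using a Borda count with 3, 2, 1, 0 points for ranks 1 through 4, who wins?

C: 3·2 + 5·3 + 1·0 + 4·1 + 5·0 + 7·0 = 25
D: 3·3 + 5·2 + 1·3 + 4·2 + 5·1 + 7·2 = 49
A: 3·0 + 5·0 + 1·1 + 4·3 + 5·2 + 7·3 = 44
B: 3·1 + 5·1 + 1·2 + 4·0 + 5·3 + 7·1 = 32
D has the highest Borda score (49).

D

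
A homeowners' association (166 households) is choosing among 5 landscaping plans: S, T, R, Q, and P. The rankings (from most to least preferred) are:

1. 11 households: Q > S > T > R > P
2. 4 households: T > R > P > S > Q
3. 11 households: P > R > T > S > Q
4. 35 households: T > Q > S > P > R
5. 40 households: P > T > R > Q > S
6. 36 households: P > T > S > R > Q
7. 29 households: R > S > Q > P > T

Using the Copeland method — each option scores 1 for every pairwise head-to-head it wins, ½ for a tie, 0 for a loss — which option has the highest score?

S: loses to T, R, Q, and P → score 0.
T: beats S, R, and Q; loses to P → score 3.
R: beats S and Q; loses to T and P → score 2.
Q: beats S; loses to T, R, and P → score 1.
P: beats S, T, R, and Q → score 4.
P has the best pairwise record.

P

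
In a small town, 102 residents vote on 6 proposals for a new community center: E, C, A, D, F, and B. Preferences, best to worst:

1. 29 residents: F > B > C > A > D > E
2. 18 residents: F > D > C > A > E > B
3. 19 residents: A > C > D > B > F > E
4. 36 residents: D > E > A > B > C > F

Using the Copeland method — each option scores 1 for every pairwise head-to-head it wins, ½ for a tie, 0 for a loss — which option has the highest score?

E: beats B; loses to C, A, D, and F → score 1.
C: beats E and F; loses to A, D, and B → score 2.
A: beats E, C, F, and B; loses to D → score 4.
D: beats E, C, A, F, and B → score 5.
F: beats E; loses to C, A, D, and B → score 1.
B: beats C and F; loses to E, A, and D → score 2.
D has the best pairwise record.

D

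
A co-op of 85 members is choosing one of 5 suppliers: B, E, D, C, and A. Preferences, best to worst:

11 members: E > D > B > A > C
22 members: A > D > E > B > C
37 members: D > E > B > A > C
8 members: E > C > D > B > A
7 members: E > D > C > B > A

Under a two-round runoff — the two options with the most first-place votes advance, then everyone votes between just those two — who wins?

Round 1 first-place votes: B 0, E 26, D 37, C 0, A 22.
D and E advance.
Runoff: D is preferred to E by 59 voters; E by 26.
D wins the runoff.

D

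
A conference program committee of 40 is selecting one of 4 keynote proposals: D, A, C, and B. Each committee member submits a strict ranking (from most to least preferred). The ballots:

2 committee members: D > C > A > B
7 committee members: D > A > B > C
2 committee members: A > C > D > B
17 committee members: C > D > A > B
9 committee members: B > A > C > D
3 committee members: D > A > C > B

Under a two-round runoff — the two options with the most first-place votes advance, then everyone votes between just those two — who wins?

Round 1 first-place votes: D 12, A 2, C 17, B 9.
C and D advance.
Runoff: C is preferred to D by 28 voters; D by 12.
C wins the runoff.

C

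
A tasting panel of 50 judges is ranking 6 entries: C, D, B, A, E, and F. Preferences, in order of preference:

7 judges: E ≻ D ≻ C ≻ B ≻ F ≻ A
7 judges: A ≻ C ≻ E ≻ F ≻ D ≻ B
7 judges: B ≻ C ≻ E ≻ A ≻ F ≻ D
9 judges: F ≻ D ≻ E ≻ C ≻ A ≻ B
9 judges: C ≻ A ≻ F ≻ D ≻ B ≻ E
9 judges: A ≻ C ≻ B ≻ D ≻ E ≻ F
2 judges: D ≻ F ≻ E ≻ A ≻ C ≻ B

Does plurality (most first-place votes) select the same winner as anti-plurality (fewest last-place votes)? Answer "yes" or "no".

no

Plurality — first-place votes: C 9, D 2, B 7, A 16, E 7, F 9. Winner: A.
Anti-plurality — last-place votes: C 0, D 7, B 18, A 7, E 9, F 9. Winner: C.
The two methods disagree.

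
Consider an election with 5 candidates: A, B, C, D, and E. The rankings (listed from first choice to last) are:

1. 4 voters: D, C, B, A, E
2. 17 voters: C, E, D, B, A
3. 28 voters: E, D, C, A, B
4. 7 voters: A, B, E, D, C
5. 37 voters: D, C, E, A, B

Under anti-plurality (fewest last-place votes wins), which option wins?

D

Last-place votes: A 17, B 65, C 7, D 0, E 4.
D is ranked last by the fewest voters, so D wins.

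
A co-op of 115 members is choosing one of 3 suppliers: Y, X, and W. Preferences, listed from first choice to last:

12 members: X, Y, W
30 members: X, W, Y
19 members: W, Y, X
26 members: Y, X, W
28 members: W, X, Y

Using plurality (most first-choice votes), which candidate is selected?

W

First-place votes: Y 26, X 42, W 47.
W has the most first-place votes.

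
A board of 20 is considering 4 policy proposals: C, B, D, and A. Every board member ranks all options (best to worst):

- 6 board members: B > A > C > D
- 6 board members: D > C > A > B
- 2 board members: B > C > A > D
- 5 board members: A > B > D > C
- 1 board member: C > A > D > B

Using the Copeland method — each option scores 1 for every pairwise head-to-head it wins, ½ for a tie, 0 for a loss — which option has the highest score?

C: loses to B, D, and A → score 0.
B: beats C and D; loses to A → score 2.
D: beats C; loses to B and A → score 1.
A: beats C, B, and D → score 3.
A has the best pairwise record.

A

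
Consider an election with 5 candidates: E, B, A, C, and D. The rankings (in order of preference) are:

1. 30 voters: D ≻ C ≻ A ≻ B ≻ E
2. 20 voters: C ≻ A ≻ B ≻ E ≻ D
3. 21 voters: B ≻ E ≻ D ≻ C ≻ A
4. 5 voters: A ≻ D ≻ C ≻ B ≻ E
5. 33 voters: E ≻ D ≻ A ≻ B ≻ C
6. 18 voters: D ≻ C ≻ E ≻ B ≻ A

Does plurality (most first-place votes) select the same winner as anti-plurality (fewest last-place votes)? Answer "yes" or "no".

no

Plurality — first-place votes: E 33, B 21, A 5, C 20, D 48. Winner: D.
Anti-plurality — last-place votes: E 35, B 0, A 39, C 33, D 20. Winner: B.
The two methods disagree.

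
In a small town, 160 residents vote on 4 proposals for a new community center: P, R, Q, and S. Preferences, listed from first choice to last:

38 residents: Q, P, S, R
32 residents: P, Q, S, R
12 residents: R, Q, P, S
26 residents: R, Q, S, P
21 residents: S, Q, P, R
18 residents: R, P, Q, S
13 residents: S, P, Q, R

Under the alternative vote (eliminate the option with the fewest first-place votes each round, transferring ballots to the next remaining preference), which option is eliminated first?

Round 1: P 32, R 56, Q 38, S 34. Eliminate P.

P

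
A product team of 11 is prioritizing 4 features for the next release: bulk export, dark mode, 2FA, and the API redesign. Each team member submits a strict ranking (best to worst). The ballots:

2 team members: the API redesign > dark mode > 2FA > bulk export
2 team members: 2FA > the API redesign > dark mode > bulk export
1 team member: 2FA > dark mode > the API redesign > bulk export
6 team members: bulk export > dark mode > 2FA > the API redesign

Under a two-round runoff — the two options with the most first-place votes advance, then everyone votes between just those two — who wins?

Round 1 first-place votes: bulk export 6, dark mode 0, 2FA 3, the API redesign 2.
bulk export and 2FA advance.
Runoff: bulk export is preferred to 2FA by 6 voters; 2FA by 5.
bulk export wins the runoff.

bulk export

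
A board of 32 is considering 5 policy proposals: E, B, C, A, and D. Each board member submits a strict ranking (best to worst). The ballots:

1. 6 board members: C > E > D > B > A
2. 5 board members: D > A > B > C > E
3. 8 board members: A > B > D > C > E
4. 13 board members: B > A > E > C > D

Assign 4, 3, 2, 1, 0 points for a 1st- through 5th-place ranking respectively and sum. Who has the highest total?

B

E: 6·3 + 5·0 + 8·0 + 13·2 = 44
B: 6·1 + 5·2 + 8·3 + 13·4 = 92
C: 6·4 + 5·1 + 8·1 + 13·1 = 50
A: 6·0 + 5·3 + 8·4 + 13·3 = 86
D: 6·2 + 5·4 + 8·2 + 13·0 = 48
B has the highest Borda score (92).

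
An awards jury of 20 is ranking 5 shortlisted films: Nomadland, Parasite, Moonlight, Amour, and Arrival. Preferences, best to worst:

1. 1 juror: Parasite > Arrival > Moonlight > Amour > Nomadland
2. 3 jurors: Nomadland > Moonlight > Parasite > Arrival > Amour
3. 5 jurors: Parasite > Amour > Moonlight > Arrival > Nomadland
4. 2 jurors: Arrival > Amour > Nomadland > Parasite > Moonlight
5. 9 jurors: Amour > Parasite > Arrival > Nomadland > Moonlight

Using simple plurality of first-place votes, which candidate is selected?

First-place votes: Nomadland 3, Parasite 6, Moonlight 0, Amour 9, Arrival 2.
Amour has the most first-place votes.

Amour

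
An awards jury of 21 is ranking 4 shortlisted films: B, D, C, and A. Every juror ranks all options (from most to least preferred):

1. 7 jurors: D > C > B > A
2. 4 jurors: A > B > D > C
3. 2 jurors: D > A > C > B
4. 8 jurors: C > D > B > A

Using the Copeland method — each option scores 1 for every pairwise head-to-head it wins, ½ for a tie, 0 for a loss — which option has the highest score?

B: beats A; loses to D and C → score 1.
D: beats B, C, and A → score 3.
C: beats B and A; loses to D → score 2.
A: loses to B, D, and C → score 0.
D has the best pairwise record.

D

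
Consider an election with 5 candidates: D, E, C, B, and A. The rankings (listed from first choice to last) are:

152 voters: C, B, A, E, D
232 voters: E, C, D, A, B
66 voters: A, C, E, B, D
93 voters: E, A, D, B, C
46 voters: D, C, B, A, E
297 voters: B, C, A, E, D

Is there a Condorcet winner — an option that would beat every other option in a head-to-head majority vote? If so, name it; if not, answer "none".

C vs D: 747–139 for C.
C vs E: 561–325 for C.
C vs B: 496–390 for C.
C vs A: 727–159 for C.
C beats every other option head-to-head.

C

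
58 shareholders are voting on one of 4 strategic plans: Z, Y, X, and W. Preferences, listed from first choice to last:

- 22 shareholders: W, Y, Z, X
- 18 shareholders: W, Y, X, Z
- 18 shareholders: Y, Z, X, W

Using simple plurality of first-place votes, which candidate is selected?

W

First-place votes: Z 0, Y 18, X 0, W 40.
W has the most first-place votes.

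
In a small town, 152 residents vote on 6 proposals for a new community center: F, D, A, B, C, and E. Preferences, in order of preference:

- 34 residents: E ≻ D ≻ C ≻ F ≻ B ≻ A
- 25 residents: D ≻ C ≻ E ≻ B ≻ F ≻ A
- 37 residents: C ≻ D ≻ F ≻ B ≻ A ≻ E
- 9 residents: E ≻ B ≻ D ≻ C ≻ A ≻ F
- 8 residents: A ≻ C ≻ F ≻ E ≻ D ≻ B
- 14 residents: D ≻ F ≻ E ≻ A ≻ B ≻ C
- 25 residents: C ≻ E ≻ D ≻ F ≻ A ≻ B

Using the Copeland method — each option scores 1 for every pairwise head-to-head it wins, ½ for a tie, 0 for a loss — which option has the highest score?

F: beats A and B; loses to D, C, and E → score 2.
D: beats F, A, B, and C; ties E → score 4.5.
A: loses to F, D, B, C, and E → score 0.
B: beats A; loses to F, D, C, and E → score 1.
C: beats F, A, B, and E; loses to D → score 4.
E: beats F, A, and B; ties D; loses to C → score 3.5.
D has the best pairwise record.

D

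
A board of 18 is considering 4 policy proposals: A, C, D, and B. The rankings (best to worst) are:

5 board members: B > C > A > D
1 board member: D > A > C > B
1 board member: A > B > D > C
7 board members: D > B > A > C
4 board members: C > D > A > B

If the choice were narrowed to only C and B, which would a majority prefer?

B

Voters preferring C to B: 5; preferring B to C: 13.
B wins the head-to-head.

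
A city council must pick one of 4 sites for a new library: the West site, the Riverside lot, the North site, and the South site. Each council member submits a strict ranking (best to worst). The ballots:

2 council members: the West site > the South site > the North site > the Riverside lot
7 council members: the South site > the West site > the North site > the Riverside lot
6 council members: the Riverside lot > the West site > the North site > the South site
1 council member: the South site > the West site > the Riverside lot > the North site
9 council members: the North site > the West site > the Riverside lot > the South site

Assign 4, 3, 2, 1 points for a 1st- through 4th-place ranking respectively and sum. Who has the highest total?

the West site: 2·4 + 7·3 + 6·3 + 1·3 + 9·3 = 77
the Riverside lot: 2·1 + 7·1 + 6·4 + 1·2 + 9·2 = 53
the North site: 2·2 + 7·2 + 6·2 + 1·1 + 9·4 = 67
the South site: 2·3 + 7·4 + 6·1 + 1·4 + 9·1 = 53
the West site has the highest Borda score (77).

the West site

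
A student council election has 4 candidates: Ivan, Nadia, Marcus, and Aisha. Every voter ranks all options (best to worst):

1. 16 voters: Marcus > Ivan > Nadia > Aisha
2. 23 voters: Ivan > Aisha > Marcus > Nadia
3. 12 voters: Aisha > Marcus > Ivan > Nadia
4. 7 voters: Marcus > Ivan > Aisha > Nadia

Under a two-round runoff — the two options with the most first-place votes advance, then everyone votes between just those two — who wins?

Round 1 first-place votes: Ivan 23, Nadia 0, Marcus 23, Aisha 12.
Marcus and Ivan advance.
Runoff: Marcus is preferred to Ivan by 35 voters; Ivan by 23.
Marcus wins the runoff.

Marcus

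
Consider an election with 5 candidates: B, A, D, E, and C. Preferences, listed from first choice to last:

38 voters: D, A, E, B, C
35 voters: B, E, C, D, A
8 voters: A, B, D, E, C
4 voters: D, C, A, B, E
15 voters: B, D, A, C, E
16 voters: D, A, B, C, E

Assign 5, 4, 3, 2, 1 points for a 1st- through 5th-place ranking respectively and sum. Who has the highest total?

B: 38·2 + 35·5 + 8·4 + 4·2 + 15·5 + 16·3 = 414
A: 38·4 + 35·1 + 8·5 + 4·3 + 15·3 + 16·4 = 348
D: 38·5 + 35·2 + 8·3 + 4·5 + 15·4 + 16·5 = 444
E: 38·3 + 35·4 + 8·2 + 4·1 + 15·1 + 16·1 = 305
C: 38·1 + 35·3 + 8·1 + 4·4 + 15·2 + 16·2 = 229
D has the highest Borda score (444).

D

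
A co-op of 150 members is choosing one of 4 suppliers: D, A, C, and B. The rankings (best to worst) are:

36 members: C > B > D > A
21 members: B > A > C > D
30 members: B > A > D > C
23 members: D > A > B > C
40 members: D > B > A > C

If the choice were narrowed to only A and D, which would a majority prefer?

Voters preferring A to D: 51; preferring D to A: 99.
D wins the head-to-head.

D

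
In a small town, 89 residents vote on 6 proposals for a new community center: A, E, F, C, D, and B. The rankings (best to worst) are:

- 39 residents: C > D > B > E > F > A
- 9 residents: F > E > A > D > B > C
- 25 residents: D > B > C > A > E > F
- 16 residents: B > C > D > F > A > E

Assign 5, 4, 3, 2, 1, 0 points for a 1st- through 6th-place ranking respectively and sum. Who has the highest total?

A: 39·0 + 9·3 + 25·2 + 16·1 = 93
E: 39·2 + 9·4 + 25·1 + 16·0 = 139
F: 39·1 + 9·5 + 25·0 + 16·2 = 116
C: 39·5 + 9·0 + 25·3 + 16·4 = 334
D: 39·4 + 9·2 + 25·5 + 16·3 = 347
B: 39·3 + 9·1 + 25·4 + 16·5 = 306
D has the highest Borda score (347).

D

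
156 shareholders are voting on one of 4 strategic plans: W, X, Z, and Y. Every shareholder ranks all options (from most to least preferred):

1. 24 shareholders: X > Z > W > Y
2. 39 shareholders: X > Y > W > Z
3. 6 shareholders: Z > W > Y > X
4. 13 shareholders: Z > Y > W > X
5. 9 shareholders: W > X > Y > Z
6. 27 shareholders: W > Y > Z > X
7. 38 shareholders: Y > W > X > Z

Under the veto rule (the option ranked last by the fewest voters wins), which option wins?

Last-place votes: W 0, X 46, Z 86, Y 24.
W is ranked last by the fewest voters, so W wins.

W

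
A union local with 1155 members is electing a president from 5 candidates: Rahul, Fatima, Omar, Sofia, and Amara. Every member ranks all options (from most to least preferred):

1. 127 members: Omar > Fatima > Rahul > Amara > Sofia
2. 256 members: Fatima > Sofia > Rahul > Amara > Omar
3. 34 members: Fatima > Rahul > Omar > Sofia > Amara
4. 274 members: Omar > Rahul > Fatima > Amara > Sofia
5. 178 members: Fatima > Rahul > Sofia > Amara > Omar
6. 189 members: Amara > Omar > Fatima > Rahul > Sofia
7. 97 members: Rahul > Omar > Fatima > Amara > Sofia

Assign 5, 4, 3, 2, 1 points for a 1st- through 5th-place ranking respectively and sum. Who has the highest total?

Fatima

Rahul: 127·3 + 256·3 + 34·4 + 274·4 + 178·4 + 189·2 + 97·5 = 3956
Fatima: 127·4 + 256·5 + 34·5 + 274·3 + 178·5 + 189·3 + 97·3 = 4528
Omar: 127·5 + 256·1 + 34·3 + 274·5 + 178·1 + 189·4 + 97·4 = 3685
Sofia: 127·1 + 256·4 + 34·2 + 274·1 + 178·3 + 189·1 + 97·1 = 2313
Amara: 127·2 + 256·2 + 34·1 + 274·2 + 178·2 + 189·5 + 97·2 = 2843
Fatima has the highest Borda score (4528).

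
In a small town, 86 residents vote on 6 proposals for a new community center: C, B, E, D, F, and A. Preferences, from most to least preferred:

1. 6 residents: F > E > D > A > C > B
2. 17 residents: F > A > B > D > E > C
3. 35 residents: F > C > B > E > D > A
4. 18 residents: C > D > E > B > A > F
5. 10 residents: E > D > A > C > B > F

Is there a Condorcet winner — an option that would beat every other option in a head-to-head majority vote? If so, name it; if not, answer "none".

F vs C: 58–28 for F.
F vs B: 58–28 for F.
F vs E: 58–28 for F.
F vs D: 58–28 for F.
F vs A: 58–28 for F.
F beats every other option head-to-head.

F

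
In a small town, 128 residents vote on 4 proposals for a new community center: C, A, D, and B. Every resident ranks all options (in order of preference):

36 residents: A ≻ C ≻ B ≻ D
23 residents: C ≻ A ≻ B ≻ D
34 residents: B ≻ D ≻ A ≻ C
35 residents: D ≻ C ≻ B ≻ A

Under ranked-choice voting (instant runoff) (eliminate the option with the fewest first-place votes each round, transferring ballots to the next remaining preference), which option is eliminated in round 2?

Round 1: C 23, A 36, D 35, B 34. Eliminate C.
Round 2: A 59, D 35, B 34. Eliminate B.

B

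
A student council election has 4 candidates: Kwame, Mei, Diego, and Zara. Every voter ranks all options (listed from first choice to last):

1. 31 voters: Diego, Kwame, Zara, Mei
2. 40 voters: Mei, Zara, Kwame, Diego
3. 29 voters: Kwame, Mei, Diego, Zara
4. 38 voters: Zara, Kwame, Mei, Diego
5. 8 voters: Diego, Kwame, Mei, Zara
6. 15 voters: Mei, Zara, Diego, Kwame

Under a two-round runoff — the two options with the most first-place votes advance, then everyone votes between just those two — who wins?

Mei

Round 1 first-place votes: Kwame 29, Mei 55, Diego 39, Zara 38.
Mei and Diego advance.
Runoff: Mei is preferred to Diego by 122 voters; Diego by 39.
Mei wins the runoff.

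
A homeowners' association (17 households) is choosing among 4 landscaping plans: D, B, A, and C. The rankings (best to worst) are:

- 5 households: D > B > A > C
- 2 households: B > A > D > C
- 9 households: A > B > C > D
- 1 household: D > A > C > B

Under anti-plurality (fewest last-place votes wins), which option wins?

A

Last-place votes: D 9, B 1, A 0, C 7.
A is ranked last by the fewest voters, so A wins.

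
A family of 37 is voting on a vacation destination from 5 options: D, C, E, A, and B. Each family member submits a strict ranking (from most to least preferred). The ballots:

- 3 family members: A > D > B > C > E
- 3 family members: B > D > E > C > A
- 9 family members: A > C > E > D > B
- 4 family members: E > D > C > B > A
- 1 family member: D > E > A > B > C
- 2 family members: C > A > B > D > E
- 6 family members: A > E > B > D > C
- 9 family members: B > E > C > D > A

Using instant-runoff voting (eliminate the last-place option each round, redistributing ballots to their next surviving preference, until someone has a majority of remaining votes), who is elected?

A

Round 1: D 1, C 2, E 4, A 18, B 12. Eliminate D.
Round 2: C 2, E 5, A 18, B 12. Eliminate C.
Round 3: E 5, A 20, B 12. A has a majority.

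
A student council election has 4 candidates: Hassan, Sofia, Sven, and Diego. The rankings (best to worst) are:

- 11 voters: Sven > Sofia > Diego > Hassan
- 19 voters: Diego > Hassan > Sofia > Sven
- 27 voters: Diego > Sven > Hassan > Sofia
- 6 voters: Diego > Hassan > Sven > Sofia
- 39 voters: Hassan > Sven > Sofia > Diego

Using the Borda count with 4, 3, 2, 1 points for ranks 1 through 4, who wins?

Hassan

Hassan: 11·1 + 19·3 + 27·2 + 6·3 + 39·4 = 296
Sofia: 11·3 + 19·2 + 27·1 + 6·1 + 39·2 = 182
Sven: 11·4 + 19·1 + 27·3 + 6·2 + 39·3 = 273
Diego: 11·2 + 19·4 + 27·4 + 6·4 + 39·1 = 269
Hassan has the highest Borda score (296).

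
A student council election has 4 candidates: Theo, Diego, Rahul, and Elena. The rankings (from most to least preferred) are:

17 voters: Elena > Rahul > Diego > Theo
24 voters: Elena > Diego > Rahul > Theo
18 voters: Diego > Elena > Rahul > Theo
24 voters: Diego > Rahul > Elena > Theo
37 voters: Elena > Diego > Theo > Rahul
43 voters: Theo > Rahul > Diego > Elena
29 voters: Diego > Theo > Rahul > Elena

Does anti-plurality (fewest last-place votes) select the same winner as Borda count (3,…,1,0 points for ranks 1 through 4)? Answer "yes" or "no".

Anti-plurality — last-place votes: Theo 83, Diego 0, Rahul 37, Elena 72. Winner: Diego.
Borda — scores: Theo 224, Diego 395, Rahul 239, Elena 294. Winner: Diego.
The two methods agree.

yes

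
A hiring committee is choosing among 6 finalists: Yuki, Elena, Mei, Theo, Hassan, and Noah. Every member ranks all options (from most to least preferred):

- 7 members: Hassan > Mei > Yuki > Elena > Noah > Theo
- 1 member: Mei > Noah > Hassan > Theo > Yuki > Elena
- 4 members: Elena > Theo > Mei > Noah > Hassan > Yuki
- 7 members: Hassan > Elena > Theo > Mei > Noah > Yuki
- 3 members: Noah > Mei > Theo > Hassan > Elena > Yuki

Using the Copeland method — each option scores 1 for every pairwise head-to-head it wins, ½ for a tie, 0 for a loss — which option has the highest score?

Yuki: loses to Elena, Mei, Theo, Hassan, and Noah → score 0.
Elena: beats Yuki, Theo, and Noah; ties Mei; loses to Hassan → score 3.5.
Mei: beats Yuki and Noah; ties Elena and Theo; loses to Hassan → score 3.
Theo: beats Yuki; ties Mei and Noah; loses to Elena and Hassan → score 2.
Hassan: beats Yuki, Elena, Mei, Theo, and Noah → score 5.
Noah: beats Yuki; ties Theo; loses to Elena, Mei, and Hassan → score 1.5.
Hassan has the best pairwise record.

Hassan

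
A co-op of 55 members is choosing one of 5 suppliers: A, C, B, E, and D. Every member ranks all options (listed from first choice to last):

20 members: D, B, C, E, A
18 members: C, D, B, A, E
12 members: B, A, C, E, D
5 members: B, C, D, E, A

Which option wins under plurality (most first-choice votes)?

D

First-place votes: A 0, C 18, B 17, E 0, D 20.
D has the most first-place votes.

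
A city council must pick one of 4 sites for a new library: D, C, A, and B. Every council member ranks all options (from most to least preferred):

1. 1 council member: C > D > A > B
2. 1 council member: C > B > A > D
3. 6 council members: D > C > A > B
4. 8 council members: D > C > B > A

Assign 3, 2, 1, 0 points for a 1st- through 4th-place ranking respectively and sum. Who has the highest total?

D: 1·2 + 1·0 + 6·3 + 8·3 = 44
C: 1·3 + 1·3 + 6·2 + 8·2 = 34
A: 1·1 + 1·1 + 6·1 + 8·0 = 8
B: 1·0 + 1·2 + 6·0 + 8·1 = 10
D has the highest Borda score (44).

D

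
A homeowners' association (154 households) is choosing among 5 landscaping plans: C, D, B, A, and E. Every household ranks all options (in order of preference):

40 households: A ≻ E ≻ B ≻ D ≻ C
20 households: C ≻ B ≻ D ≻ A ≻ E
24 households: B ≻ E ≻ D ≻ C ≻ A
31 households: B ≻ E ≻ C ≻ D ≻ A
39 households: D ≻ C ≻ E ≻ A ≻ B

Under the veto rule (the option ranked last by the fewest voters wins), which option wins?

Last-place votes: C 40, D 0, B 39, A 55, E 20.
D is ranked last by the fewest voters, so D wins.

D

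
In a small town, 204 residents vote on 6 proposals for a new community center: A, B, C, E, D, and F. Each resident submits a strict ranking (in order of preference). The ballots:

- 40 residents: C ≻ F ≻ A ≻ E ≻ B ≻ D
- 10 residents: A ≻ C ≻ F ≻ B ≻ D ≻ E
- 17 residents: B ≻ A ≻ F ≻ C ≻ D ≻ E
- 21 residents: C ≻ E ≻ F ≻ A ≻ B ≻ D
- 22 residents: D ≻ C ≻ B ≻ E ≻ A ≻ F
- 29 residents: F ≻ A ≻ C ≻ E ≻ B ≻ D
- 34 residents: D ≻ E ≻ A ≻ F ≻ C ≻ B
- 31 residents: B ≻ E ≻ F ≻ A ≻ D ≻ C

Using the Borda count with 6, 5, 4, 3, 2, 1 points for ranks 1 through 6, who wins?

F

A: 40·4 + 10·6 + 17·5 + 21·3 + 22·2 + 29·5 + 34·4 + 31·3 = 786
B: 40·2 + 10·3 + 17·6 + 21·2 + 22·4 + 29·2 + 34·1 + 31·6 = 620
C: 40·6 + 10·5 + 17·3 + 21·6 + 22·5 + 29·4 + 34·2 + 31·1 = 792
E: 40·3 + 10·1 + 17·1 + 21·5 + 22·3 + 29·3 + 34·5 + 31·5 = 730
D: 40·1 + 10·2 + 17·2 + 21·1 + 22·6 + 29·1 + 34·6 + 31·2 = 542
F: 40·5 + 10·4 + 17·4 + 21·4 + 22·1 + 29·6 + 34·3 + 31·4 = 814
F has the highest Borda score (814).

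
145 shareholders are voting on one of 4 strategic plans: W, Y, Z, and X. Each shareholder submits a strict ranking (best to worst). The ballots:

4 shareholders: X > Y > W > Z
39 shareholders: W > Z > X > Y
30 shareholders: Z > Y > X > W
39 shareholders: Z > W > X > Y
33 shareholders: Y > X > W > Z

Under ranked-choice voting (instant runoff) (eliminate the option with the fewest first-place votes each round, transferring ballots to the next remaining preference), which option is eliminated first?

Round 1: W 39, Y 33, Z 69, X 4. Eliminate X.

X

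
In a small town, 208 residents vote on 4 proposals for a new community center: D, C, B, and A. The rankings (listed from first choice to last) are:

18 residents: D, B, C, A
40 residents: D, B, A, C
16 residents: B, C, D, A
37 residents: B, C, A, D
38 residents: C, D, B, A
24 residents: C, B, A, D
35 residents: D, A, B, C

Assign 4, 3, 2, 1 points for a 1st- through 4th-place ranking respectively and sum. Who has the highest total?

D: 18·4 + 40·4 + 16·2 + 37·1 + 38·3 + 24·1 + 35·4 = 579
C: 18·2 + 40·1 + 16·3 + 37·3 + 38·4 + 24·4 + 35·1 = 518
B: 18·3 + 40·3 + 16·4 + 37·4 + 38·2 + 24·3 + 35·2 = 604
A: 18·1 + 40·2 + 16·1 + 37·2 + 38·1 + 24·2 + 35·3 = 379
B has the highest Borda score (604).

B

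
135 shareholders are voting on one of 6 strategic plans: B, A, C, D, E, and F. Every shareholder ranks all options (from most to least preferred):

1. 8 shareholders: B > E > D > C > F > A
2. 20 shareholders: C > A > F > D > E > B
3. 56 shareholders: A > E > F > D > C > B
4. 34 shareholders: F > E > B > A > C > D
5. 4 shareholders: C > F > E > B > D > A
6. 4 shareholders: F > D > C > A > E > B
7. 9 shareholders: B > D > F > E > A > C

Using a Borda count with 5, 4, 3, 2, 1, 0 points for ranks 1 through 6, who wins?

B: 8·5 + 20·0 + 56·0 + 34·3 + 4·2 + 4·0 + 9·5 = 195
A: 8·0 + 20·4 + 56·5 + 34·2 + 4·0 + 4·2 + 9·1 = 445
C: 8·2 + 20·5 + 56·1 + 34·1 + 4·5 + 4·3 + 9·0 = 238
D: 8·3 + 20·2 + 56·2 + 34·0 + 4·1 + 4·4 + 9·4 = 232
E: 8·4 + 20·1 + 56·4 + 34·4 + 4·3 + 4·1 + 9·2 = 446
F: 8·1 + 20·3 + 56·3 + 34·5 + 4·4 + 4·5 + 9·3 = 469
F has the highest Borda score (469).

F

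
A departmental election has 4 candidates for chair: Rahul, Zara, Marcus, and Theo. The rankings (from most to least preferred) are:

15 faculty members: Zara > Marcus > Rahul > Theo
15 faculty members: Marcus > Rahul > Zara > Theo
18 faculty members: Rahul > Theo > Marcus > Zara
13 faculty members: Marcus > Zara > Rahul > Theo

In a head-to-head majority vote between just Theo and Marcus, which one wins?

Marcus

Voters preferring Theo to Marcus: 18; preferring Marcus to Theo: 43.
Marcus wins the head-to-head.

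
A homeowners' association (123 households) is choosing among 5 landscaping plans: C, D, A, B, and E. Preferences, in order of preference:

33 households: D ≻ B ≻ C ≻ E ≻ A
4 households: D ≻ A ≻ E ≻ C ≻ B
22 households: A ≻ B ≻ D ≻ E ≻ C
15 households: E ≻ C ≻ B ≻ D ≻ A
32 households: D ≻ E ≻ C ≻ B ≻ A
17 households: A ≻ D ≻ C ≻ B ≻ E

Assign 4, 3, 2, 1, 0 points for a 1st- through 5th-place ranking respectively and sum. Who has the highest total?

C: 33·2 + 4·1 + 22·0 + 15·3 + 32·2 + 17·2 = 213
D: 33·4 + 4·4 + 22·2 + 15·1 + 32·4 + 17·3 = 386
A: 33·0 + 4·3 + 22·4 + 15·0 + 32·0 + 17·4 = 168
B: 33·3 + 4·0 + 22·3 + 15·2 + 32·1 + 17·1 = 244
E: 33·1 + 4·2 + 22·1 + 15·4 + 32·3 + 17·0 = 219
D has the highest Borda score (386).

D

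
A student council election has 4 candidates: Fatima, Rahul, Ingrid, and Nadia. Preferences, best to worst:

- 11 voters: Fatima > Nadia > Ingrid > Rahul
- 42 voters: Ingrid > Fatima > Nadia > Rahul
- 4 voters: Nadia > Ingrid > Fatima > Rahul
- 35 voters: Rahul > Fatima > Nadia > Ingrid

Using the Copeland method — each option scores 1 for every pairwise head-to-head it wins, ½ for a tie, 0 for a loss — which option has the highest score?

Fatima: beats Rahul and Nadia; ties Ingrid → score 2.5.
Rahul: loses to Fatima, Ingrid, and Nadia → score 0.
Ingrid: beats Rahul; ties Fatima; loses to Nadia → score 1.5.
Nadia: beats Rahul and Ingrid; loses to Fatima → score 2.
Fatima has the best pairwise record.

Fatima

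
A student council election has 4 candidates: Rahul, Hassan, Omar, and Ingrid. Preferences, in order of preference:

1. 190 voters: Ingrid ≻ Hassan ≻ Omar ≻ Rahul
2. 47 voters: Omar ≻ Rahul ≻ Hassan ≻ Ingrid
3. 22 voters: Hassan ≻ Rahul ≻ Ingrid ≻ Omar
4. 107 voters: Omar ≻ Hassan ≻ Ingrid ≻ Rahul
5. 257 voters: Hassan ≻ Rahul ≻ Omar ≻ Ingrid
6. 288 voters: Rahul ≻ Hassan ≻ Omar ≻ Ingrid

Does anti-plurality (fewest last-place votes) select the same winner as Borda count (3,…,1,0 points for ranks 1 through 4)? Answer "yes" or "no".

Anti-plurality — last-place votes: Rahul 297, Hassan 0, Omar 22, Ingrid 592. Winner: Hassan.
Borda — scores: Rahul 1516, Hassan 2054, Omar 1197, Ingrid 699. Winner: Hassan.
The two methods agree.

yes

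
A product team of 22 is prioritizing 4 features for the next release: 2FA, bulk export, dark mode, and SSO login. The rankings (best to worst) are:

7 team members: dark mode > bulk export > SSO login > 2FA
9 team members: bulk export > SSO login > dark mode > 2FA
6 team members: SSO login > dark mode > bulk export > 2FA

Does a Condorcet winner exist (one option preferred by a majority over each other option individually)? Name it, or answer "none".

none

Checking pairwise contests:
bulk export beats 2FA 22–0.
dark mode beats bulk export 13–9.
SSO login beats dark mode 15–7.
bulk export beats SSO login 16–6.
Every option loses at least one head-to-head, so there is no Condorcet winner.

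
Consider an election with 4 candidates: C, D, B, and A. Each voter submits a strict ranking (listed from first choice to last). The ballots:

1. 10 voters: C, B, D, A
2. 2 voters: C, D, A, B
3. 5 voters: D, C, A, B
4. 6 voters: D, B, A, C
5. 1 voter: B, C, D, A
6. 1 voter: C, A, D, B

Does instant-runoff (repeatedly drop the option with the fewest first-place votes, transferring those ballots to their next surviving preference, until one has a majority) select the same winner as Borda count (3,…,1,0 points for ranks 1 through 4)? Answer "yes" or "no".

yes

Instant-runoff — R1 C 13, D 11, B 1, A 0 (C winner). Winner: C.
Borda — scores: C 51, D 49, B 35, A 15. Winner: C.
The two methods agree.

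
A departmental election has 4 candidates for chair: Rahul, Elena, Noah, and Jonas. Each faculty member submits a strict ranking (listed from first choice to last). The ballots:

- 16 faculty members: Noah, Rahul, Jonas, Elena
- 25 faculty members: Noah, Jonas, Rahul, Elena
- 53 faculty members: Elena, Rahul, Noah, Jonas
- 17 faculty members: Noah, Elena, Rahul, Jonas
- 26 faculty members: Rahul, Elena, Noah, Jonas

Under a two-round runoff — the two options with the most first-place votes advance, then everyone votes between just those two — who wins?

Round 1 first-place votes: Rahul 26, Elena 53, Noah 58, Jonas 0.
Noah and Elena advance.
Runoff: Noah is preferred to Elena by 58 voters; Elena by 79.
Elena wins the runoff.

Elena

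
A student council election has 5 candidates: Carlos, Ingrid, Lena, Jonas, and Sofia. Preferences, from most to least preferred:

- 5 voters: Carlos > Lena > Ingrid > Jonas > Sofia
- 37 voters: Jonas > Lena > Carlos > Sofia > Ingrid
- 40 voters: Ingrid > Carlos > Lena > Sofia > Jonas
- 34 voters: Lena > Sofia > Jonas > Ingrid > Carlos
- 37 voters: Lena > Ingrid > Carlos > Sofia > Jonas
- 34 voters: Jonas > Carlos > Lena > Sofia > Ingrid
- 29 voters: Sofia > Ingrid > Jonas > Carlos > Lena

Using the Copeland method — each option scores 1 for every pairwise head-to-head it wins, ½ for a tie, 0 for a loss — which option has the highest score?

Carlos: beats Sofia; ties Lena; loses to Ingrid and Jonas → score 1.5.
Ingrid: beats Carlos and Jonas; loses to Lena and Sofia → score 2.
Lena: beats Ingrid, Jonas, and Sofia; ties Carlos → score 3.5.
Jonas: beats Carlos; loses to Ingrid, Lena, and Sofia → score 1.
Sofia: beats Ingrid and Jonas; loses to Carlos and Lena → score 2.
Lena has the best pairwise record.

Lena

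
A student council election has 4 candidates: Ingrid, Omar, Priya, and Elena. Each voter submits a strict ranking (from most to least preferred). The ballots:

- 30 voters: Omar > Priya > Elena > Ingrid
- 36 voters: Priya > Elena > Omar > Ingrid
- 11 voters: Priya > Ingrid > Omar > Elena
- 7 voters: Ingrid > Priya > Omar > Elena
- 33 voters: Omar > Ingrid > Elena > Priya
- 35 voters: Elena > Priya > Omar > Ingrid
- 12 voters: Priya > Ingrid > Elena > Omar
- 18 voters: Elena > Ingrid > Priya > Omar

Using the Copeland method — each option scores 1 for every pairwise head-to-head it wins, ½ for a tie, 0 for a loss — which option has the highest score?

Ingrid: loses to Omar, Priya, and Elena → score 0.
Omar: beats Ingrid; loses to Priya and Elena → score 1.
Priya: beats Ingrid, Omar, and Elena → score 3.
Elena: beats Ingrid and Omar; loses to Priya → score 2.
Priya has the best pairwise record.

Priya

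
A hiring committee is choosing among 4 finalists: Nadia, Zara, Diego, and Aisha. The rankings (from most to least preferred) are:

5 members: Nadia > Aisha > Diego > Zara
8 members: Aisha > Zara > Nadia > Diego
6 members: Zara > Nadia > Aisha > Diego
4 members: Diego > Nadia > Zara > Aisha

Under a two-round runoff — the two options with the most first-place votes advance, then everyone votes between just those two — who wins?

Aisha

Round 1 first-place votes: Nadia 5, Zara 6, Diego 4, Aisha 8.
Aisha and Zara advance.
Runoff: Aisha is preferred to Zara by 13 voters; Zara by 10.
Aisha wins the runoff.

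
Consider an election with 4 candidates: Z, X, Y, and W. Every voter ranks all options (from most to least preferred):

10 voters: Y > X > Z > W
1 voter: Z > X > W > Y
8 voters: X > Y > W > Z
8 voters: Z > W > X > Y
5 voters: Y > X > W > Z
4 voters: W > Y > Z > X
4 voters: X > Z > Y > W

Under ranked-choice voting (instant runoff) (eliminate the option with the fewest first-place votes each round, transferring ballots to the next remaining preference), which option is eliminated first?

W

Round 1: Z 9, X 12, Y 15, W 4. Eliminate W.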